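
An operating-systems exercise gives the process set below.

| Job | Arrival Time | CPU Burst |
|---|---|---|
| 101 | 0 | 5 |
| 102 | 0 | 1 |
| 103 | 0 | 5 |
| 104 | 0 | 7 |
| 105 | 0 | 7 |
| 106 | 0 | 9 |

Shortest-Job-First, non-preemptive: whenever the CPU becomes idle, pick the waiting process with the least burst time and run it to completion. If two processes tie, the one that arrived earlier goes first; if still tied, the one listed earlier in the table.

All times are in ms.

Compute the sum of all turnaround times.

Schedule: | 102 0-1 | 101 1-6 | 103 6-11 | 104 11-18 | 105 18-25 | 106 25-34 |
Completion: 101=6  102=1  103=11  104=18  105=25  106=34
Turnaround = completion − arrival: 101=6, 102=1, 103=11, 104=18, 105=25, 106=34
Total turnaround = 6 + 1 + 11 + 18 + 25 + 34 = 95

95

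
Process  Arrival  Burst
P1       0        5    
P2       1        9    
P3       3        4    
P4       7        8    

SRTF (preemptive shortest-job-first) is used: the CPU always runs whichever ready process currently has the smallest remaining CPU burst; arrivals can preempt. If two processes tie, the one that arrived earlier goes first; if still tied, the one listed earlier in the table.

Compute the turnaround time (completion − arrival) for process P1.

Schedule: | P1 0-5 | P3 5-9 | P4 9-17 | P2 17-26 |
Completion: P1=5  P2=26  P3=9  P4=17
Turnaround (C−A): P1=5  P2=25  P3=6  P4=10
Turnaround(P1) = completion − arrival = 5 − 0 = 5

5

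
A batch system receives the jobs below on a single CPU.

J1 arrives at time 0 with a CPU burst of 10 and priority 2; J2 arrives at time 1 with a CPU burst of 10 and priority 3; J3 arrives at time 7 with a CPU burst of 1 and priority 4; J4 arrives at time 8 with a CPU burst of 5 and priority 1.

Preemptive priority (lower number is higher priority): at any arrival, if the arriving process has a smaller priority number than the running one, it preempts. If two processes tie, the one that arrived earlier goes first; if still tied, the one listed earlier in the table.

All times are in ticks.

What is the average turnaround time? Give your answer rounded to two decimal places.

Timeline: | J1 0-8 | J4 8-13 | J1 13-15 | J2 15-25 | J3 25-26 |
Completion: J1=15  J2=25  J3=26  J4=13
Turnaround (C−A): J1=15  J2=24  J3=19  J4=5
Turnaround times: J1=15, J2=24, J3=19, J4=5
Average turnaround = (15+24+19+5) / 4 = 63/4 = 15.75

15.75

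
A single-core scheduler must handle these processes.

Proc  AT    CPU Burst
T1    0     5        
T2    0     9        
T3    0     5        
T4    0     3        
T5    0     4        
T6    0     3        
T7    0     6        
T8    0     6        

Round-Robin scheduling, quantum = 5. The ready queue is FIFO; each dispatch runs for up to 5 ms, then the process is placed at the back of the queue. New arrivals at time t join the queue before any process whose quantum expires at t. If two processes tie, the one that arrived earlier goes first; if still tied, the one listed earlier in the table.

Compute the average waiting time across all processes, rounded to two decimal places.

Schedule: | T1 0-5 | T2 5-10 | T3 10-15 | T4 15-18 | T5 18-22 | T6 22-25 | T7 25-30 | T8 30-35 | T2 35-39 | T7 39-40 | T8 40-41 |
Completion: T1=5  T2=39  T3=15  T4=18  T5=22  T6=25  T7=40  T8=41
Waiting times: T1=0, T2=30, T3=10, T4=15, T5=18, T6=22, T7=34, T8=35
Average waiting = (0+30+10+15+18+22+34+35) / 8 = 164/8 = 20.50

20.50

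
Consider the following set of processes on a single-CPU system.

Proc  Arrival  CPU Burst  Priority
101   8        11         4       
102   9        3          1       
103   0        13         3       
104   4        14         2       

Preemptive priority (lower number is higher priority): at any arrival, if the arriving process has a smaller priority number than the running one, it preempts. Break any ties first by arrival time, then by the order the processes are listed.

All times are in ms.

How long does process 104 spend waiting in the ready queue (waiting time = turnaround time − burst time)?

Schedule: | 103 0-4 | 104 4-9 | 102 9-12 | 104 12-21 | 103 21-30 | 101 30-41 |
Completion: 101=41  102=12  103=30  104=21
Turnaround (C−A): 101=33  102=3  103=30  104=17
Waiting(104) = turnaround − burst = 17 − 14 = 3

3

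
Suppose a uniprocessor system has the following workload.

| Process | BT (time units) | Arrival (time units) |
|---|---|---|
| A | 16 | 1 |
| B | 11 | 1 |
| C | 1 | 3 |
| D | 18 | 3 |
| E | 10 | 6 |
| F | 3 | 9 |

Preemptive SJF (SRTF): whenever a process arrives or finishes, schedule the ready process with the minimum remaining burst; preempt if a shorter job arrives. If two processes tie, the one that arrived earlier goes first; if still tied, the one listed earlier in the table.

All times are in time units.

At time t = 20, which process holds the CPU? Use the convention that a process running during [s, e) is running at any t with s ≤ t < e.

Gantt: | idle 0-1 | B 1-3 | C 3-4 | B 4-9 | F 9-12 | B 12-16 | E 16-26 | A 26-42 | D 42-60 |
Completion: A=42  B=16  C=4  D=60  E=26  F=12

E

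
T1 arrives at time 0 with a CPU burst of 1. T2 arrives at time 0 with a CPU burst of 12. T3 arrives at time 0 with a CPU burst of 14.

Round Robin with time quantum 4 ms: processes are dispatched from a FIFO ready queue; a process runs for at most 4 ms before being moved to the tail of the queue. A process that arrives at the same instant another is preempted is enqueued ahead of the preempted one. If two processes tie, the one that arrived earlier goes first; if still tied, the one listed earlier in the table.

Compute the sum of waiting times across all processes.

Schedule: | T1 0-1 | T2 1-5 | T3 5-9 | T2 9-13 | T3 13-17 | T2 17-21 | T3 21-27 |
Completion: T1=1  T2=21  T3=27
Waiting = turnaround − burst: T1=0, T2=9, T3=13
Total waiting = 0 + 9 + 13 = 22

22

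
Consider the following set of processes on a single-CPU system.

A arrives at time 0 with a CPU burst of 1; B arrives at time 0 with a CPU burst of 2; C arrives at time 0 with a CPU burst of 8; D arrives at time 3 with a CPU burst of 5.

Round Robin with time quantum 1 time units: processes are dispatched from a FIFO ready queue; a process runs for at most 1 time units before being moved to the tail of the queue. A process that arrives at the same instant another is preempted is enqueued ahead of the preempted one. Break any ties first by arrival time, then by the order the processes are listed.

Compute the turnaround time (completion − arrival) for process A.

Schedule: | A 0-1 | B 1-2 | C 2-3 | B 3-4 | D 4-5 | C 5-6 | D 6-7 | C 7-8 | D 8-9 | C 9-10 | D 10-11 | C 11-12 | D 12-13 | C 13-16 |
Completion: A=1  B=4  C=16  D=13
Turnaround (C−A): A=1  B=4  C=16  D=10
Turnaround(A) = completion − arrival = 1 − 0 = 1

1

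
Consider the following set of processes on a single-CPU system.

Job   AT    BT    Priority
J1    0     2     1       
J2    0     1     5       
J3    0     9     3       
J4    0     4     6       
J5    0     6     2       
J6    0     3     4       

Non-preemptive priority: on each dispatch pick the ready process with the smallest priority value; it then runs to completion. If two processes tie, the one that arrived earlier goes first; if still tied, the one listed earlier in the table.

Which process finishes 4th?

Schedule: | J1 0-2 | J5 2-8 | J3 8-17 | J6 17-20 | J2 20-21 | J4 21-25 |
Completion: J1=2  J2=21  J3=17  J4=25  J5=8  J6=20
Turnaround (C−A): J1=2  J2=21  J3=17  J4=25  J5=8  J6=20
Finish order: J1 → J5 → J3 → J6 → J2 → J4

J6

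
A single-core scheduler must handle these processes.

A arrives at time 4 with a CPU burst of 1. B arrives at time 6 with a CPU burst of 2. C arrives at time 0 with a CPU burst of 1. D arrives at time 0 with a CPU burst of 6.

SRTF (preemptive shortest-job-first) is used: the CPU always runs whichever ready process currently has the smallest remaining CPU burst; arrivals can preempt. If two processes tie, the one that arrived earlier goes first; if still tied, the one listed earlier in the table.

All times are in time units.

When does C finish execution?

Timeline: | C 0-1 | D 1-4 | A 4-5 | D 5-8 | B 8-10 |
Completion: A=5  B=10  C=1  D=8

1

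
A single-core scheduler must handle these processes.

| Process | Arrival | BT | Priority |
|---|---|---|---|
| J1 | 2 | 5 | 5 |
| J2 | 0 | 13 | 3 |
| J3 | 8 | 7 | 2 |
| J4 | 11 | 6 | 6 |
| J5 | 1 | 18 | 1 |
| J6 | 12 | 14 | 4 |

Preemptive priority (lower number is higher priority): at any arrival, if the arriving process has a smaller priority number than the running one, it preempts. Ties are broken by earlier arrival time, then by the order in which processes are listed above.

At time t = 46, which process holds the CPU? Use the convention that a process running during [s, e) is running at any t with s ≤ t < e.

J6

Gantt: | J2 0-1 | J5 1-19 | J3 19-26 | J2 26-38 | J6 38-52 | J1 52-57 | J4 57-63 |
Completion: J1=57  J2=38  J3=26  J4=63  J5=19  J6=52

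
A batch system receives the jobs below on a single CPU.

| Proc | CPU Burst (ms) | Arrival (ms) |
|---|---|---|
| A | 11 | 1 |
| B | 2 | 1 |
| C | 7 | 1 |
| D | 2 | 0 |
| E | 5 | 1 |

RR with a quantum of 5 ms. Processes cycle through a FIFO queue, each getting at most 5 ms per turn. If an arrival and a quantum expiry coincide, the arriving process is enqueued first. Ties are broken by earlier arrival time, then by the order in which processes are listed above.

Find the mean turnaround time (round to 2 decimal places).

15.80

Gantt: | D 0-2 | A 2-7 | B 7-9 | C 9-14 | E 14-19 | A 19-24 | C 24-26 | A 26-27 |
Completion: A=27  B=9  C=26  D=2  E=19
Turnaround times: A=26, B=8, C=25, D=2, E=18
Average turnaround = (26+8+25+2+18) / 5 = 79/5 = 15.80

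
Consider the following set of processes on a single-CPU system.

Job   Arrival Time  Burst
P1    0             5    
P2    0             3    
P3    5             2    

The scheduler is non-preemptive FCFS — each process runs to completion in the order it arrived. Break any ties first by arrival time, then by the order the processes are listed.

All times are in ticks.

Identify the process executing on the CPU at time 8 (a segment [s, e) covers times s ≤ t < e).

P3

Gantt: | P1 0-5 | P2 5-8 | P3 8-10 |
Completion: P1=5  P2=8  P3=10
Turnaround (C−A): P1=5  P2=8  P3=5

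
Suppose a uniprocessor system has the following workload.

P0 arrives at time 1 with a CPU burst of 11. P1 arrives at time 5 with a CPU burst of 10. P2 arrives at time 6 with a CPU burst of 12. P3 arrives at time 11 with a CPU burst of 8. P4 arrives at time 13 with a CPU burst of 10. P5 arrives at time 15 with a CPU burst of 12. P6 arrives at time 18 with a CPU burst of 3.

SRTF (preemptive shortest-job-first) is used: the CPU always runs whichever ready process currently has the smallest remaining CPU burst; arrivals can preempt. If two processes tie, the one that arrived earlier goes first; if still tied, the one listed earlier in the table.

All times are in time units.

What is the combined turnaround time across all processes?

184

Gantt: | idle 0-1 | P0 1-12 | P3 12-20 | P6 20-23 | P1 23-33 | P4 33-43 | P2 43-55 | P5 55-67 |
Completion: P0=12  P1=33  P2=55  P3=20  P4=43  P5=67  P6=23
Turnaround (C−A): P0=11  P1=28  P2=49  P3=9  P4=30  P5=52  P6=5
Turnaround = completion − arrival: P0=11, P1=28, P2=49, P3=9, P4=30, P5=52, P6=5
Total turnaround = 11 + 28 + 49 + 9 + 30 + 52 + 5 = 184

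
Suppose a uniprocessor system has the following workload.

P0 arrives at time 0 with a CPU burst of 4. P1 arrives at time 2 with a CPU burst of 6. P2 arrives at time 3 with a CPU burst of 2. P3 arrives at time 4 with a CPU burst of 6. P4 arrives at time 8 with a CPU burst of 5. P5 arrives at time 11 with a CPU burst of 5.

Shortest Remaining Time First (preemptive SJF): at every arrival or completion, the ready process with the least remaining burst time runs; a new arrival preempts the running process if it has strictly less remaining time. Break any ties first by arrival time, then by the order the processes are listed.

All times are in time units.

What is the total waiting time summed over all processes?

33

Gantt: | P0 0-4 | P2 4-6 | P1 6-12 | P4 12-17 | P5 17-22 | P3 22-28 |
Completion: P0=4  P1=12  P2=6  P3=28  P4=17  P5=22
Waiting = turnaround − burst: P0=0, P1=4, P2=1, P3=18, P4=4, P5=6
Total waiting = 0 + 4 + 1 + 18 + 4 + 6 = 33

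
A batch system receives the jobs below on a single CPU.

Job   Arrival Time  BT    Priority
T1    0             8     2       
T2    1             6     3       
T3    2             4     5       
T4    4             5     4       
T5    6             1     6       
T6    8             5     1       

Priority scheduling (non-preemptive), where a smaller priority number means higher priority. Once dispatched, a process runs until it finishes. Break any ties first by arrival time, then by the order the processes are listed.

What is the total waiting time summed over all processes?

71

Timeline: | T1 0-8 | T6 8-13 | T2 13-19 | T4 19-24 | T3 24-28 | T5 28-29 |
Completion: T1=8  T2=19  T3=28  T4=24  T5=29  T6=13
Turnaround (C−A): T1=8  T2=18  T3=26  T4=20  T5=23  T6=5
Waiting = turnaround − burst: T1=0, T2=12, T3=22, T4=15, T5=22, T6=0
Total waiting = 0 + 12 + 22 + 15 + 22 + 0 = 71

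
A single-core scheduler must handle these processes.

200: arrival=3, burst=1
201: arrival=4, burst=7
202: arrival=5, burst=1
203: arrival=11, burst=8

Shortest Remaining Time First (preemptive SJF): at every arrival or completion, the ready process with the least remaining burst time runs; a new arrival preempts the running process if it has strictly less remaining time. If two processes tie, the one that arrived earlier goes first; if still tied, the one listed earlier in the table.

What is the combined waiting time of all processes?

2

Schedule: | idle 0-3 | 200 3-4 | 201 4-5 | 202 5-6 | 201 6-12 | 203 12-20 |
Completion: 200=4  201=12  202=6  203=20
Waiting = turnaround − burst: 200=0, 201=1, 202=0, 203=1
Total waiting = 0 + 1 + 0 + 1 = 2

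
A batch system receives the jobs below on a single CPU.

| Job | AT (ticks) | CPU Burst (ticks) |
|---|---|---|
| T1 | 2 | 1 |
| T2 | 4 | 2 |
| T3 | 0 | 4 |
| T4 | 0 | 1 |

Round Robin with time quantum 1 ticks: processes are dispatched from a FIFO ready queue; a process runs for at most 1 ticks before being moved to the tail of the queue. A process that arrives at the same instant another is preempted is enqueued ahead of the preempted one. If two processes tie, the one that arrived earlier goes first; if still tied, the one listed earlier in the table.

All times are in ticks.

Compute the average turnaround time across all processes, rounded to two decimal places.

Schedule: | T3 0-1 | T4 1-2 | T3 2-3 | T1 3-4 | T3 4-5 | T2 5-6 | T3 6-7 | T2 7-8 |
Completion: T1=4  T2=8  T3=7  T4=2
Turnaround times: T1=2, T2=4, T3=7, T4=2
Average turnaround = (2+4+7+2) / 4 = 15/4 = 3.75

3.75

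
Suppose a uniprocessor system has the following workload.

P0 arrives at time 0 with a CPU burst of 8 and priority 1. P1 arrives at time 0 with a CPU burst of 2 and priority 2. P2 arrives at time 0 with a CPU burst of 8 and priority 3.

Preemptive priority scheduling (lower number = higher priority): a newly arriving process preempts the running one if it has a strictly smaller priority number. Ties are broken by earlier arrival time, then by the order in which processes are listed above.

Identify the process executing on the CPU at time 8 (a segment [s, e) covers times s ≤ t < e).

Timeline: | P0 0-8 | P1 8-10 | P2 10-18 |
Completion: P0=8  P1=10  P2=18
Turnaround (C−A): P0=8  P1=10  P2=18

P1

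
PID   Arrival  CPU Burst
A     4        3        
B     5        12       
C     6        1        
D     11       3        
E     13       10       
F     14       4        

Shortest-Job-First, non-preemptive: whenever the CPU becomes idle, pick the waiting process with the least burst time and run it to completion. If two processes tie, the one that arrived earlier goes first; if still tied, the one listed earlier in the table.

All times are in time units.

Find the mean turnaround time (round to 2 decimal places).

Gantt: | idle 0-4 | A 4-7 | C 7-8 | B 8-20 | D 20-23 | F 23-27 | E 27-37 |
Completion: A=7  B=20  C=8  D=23  E=37  F=27
Turnaround times: A=3, B=15, C=2, D=12, E=24, F=13
Average turnaround = (3+15+2+12+24+13) / 6 = 69/6 = 11.50

11.50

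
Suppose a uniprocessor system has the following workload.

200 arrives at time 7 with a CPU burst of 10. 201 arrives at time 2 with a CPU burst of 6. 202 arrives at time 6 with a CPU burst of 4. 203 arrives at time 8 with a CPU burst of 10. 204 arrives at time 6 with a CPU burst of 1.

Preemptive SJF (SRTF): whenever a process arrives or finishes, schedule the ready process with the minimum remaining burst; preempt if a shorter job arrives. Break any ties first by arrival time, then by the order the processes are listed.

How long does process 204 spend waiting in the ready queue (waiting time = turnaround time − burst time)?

0

Schedule: | idle 0-2 | 201 2-6 | 204 6-7 | 201 7-9 | 202 9-13 | 200 13-23 | 203 23-33 |
Completion: 200=23  201=9  202=13  203=33  204=7
Turnaround (C−A): 200=16  201=7  202=7  203=25  204=1
Waiting(204) = turnaround − burst = 1 − 1 = 0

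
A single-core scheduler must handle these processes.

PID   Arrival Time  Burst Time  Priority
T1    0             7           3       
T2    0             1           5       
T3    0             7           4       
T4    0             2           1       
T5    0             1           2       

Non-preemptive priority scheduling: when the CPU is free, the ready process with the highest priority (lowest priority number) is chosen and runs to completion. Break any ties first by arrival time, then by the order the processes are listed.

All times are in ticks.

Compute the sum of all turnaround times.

Gantt: | T4 0-2 | T5 2-3 | T1 3-10 | T3 10-17 | T2 17-18 |
Completion: T1=10  T2=18  T3=17  T4=2  T5=3
Turnaround (C−A): T1=10  T2=18  T3=17  T4=2  T5=3
Turnaround = completion − arrival: T1=10, T2=18, T3=17, T4=2, T5=3
Total turnaround = 10 + 18 + 17 + 2 + 3 = 50

50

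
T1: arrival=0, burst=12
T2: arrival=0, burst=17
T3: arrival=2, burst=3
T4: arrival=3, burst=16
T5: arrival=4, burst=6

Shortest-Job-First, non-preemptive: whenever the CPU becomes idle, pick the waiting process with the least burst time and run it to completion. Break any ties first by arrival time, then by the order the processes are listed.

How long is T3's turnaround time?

Schedule: | T1 0-12 | T3 12-15 | T5 15-21 | T4 21-37 | T2 37-54 |
Completion: T1=12  T2=54  T3=15  T4=37  T5=21
Turnaround (C−A): T1=12  T2=54  T3=13  T4=34  T5=17
Turnaround(T3) = completion − arrival = 15 − 2 = 13

13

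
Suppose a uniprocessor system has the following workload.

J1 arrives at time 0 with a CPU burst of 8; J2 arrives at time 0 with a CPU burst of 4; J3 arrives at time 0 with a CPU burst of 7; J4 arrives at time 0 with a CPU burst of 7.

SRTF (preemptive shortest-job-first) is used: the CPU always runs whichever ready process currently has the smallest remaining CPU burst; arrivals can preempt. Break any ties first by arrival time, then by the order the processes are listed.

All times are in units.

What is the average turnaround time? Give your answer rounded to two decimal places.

14.75

Schedule: | J2 0-4 | J3 4-11 | J4 11-18 | J1 18-26 |
Completion: J1=26  J2=4  J3=11  J4=18
Turnaround times: J1=26, J2=4, J3=11, J4=18
Average turnaround = (26+4+11+18) / 4 = 59/4 = 14.75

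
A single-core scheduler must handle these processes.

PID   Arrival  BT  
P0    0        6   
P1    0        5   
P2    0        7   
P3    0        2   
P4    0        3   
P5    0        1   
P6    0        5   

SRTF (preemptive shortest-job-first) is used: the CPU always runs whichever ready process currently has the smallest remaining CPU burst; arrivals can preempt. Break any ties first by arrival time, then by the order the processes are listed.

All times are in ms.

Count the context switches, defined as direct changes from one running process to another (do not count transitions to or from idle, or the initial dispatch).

6

Schedule: | P5 0-1 | P3 1-3 | P4 3-6 | P1 6-11 | P6 11-16 | P0 16-22 | P2 22-29 |
Completion: P0=22  P1=11  P2=29  P3=3  P4=6  P5=1  P6=16
Turnaround (C−A): P0=22  P1=11  P2=29  P3=3  P4=6  P5=1  P6=16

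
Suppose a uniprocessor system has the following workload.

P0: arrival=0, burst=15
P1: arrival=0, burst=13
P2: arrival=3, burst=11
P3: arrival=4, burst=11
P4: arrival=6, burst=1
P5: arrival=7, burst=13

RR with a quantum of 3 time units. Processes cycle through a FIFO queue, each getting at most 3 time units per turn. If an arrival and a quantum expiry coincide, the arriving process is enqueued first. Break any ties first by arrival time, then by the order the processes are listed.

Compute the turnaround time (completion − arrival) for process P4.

Timeline: | P0 0-3 | P1 3-6 | P2 6-9 | P0 9-12 | P3 12-15 | P4 15-16 | P1 16-19 | P5 19-22 | P2 22-25 | P0 25-28 | P3 28-31 | P1 31-34 | P5 34-37 | P2 37-40 | P0 40-43 | P3 43-46 | P1 46-49 | P5 49-52 | P2 52-54 | P0 54-57 | P3 57-59 | P1 59-60 | P5 60-64 |
Completion: P0=57  P1=60  P2=54  P3=59  P4=16  P5=64
Turnaround (C−A): P0=57  P1=60  P2=51  P3=55  P4=10  P5=57
Turnaround(P4) = completion − arrival = 16 − 6 = 10

10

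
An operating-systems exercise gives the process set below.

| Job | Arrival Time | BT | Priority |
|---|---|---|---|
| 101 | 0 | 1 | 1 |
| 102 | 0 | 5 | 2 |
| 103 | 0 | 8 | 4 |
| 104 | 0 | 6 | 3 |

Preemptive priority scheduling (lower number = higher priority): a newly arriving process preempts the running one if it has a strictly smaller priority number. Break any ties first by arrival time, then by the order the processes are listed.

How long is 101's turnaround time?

1

Gantt: | 101 0-1 | 102 1-6 | 104 6-12 | 103 12-20 |
Completion: 101=1  102=6  103=20  104=12
Turnaround (C−A): 101=1  102=6  103=20  104=12
Turnaround(101) = completion − arrival = 1 − 0 = 1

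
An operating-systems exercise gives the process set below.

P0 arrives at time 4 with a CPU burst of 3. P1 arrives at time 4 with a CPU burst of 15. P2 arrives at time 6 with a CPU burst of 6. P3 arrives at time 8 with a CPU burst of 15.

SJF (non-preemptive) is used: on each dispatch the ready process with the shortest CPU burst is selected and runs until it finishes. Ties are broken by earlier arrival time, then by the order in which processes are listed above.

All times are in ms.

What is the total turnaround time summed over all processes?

69

Timeline: | idle 0-4 | P0 4-7 | P2 7-13 | P1 13-28 | P3 28-43 |
Completion: P0=7  P1=28  P2=13  P3=43
Turnaround (C−A): P0=3  P1=24  P2=7  P3=35
Turnaround = completion − arrival: P0=3, P1=24, P2=7, P3=35
Total turnaround = 3 + 24 + 7 + 35 = 69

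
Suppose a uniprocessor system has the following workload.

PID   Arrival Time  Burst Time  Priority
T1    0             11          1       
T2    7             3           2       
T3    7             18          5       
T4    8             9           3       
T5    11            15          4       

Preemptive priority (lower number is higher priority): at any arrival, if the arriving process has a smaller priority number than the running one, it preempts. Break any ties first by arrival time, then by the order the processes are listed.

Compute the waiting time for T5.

12

Gantt: | T1 0-11 | T2 11-14 | T4 14-23 | T5 23-38 | T3 38-56 |
Completion: T1=11  T2=14  T3=56  T4=23  T5=38
Turnaround (C−A): T1=11  T2=7  T3=49  T4=15  T5=27
Waiting(T5) = turnaround − burst = 27 − 15 = 12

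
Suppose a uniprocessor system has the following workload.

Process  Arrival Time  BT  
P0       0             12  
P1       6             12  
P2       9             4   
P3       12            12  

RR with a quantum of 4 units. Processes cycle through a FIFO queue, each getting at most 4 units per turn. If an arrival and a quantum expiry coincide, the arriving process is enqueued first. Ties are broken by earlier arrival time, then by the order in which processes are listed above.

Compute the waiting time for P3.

Schedule: | P0 0-8 | P1 8-12 | P0 12-16 | P2 16-20 | P3 20-24 | P1 24-28 | P3 28-32 | P1 32-36 | P3 36-40 |
Completion: P0=16  P1=36  P2=20  P3=40
Turnaround (C−A): P0=16  P1=30  P2=11  P3=28
Waiting(P3) = turnaround − burst = 28 − 12 = 16

16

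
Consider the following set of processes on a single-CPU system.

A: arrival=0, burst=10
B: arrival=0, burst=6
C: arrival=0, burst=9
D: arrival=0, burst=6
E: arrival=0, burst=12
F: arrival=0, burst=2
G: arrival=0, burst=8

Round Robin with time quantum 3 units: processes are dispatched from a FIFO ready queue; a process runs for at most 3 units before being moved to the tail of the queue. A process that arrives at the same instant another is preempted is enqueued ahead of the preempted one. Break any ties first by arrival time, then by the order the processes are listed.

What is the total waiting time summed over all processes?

218

Gantt: | A 0-3 | B 3-6 | C 6-9 | D 9-12 | E 12-15 | F 15-17 | G 17-20 | A 20-23 | B 23-26 | C 26-29 | D 29-32 | E 32-35 | G 35-38 | A 38-41 | C 41-44 | E 44-47 | G 47-49 | A 49-50 | E 50-53 |
Completion: A=50  B=26  C=44  D=32  E=53  F=17  G=49
Turnaround (C−A): A=50  B=26  C=44  D=32  E=53  F=17  G=49
Waiting = turnaround − burst: A=40, B=20, C=35, D=26, E=41, F=15, G=41
Total waiting = 40 + 20 + 35 + 26 + 41 + 15 + 41 = 218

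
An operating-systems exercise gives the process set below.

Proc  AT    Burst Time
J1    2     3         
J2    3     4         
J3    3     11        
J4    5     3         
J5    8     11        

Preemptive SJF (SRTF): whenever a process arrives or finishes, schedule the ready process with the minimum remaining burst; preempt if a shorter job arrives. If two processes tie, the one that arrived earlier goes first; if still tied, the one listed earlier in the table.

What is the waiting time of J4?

0

Gantt: | idle 0-2 | J1 2-5 | J4 5-8 | J2 8-12 | J3 12-23 | J5 23-34 |
Completion: J1=5  J2=12  J3=23  J4=8  J5=34
Waiting(J4) = turnaround − burst = 3 − 3 = 0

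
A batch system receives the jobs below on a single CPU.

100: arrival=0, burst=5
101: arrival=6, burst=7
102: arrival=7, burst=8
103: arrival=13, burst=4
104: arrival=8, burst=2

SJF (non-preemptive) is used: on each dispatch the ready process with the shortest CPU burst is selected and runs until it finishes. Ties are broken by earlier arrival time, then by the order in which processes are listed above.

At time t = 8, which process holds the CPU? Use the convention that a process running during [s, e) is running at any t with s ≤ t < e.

Gantt: | 100 0-5 | idle 5-6 | 101 6-13 | 104 13-15 | 103 15-19 | 102 19-27 |
Completion: 100=5  101=13  102=27  103=19  104=15
Turnaround (C−A): 100=5  101=7  102=20  103=6  104=7

101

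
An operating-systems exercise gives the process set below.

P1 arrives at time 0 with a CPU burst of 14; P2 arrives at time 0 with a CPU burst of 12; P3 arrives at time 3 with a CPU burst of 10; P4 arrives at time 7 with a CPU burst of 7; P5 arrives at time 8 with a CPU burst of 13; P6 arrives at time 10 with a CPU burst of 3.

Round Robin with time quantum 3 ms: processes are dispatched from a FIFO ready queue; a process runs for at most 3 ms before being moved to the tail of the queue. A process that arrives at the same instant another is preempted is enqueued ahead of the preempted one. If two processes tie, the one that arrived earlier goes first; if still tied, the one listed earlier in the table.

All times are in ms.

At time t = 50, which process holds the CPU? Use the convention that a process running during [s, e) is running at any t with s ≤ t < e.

Schedule: | P1 0-3 | P2 3-6 | P3 6-9 | P1 9-12 | P2 12-15 | P4 15-18 | P5 18-21 | P3 21-24 | P6 24-27 | P1 27-30 | P2 30-33 | P4 33-36 | P5 36-39 | P3 39-42 | P1 42-45 | P2 45-48 | P4 48-49 | P5 49-52 | P3 52-53 | P1 53-55 | P5 55-59 |
Completion: P1=55  P2=48  P3=53  P4=49  P5=59  P6=27
Turnaround (C−A): P1=55  P2=48  P3=50  P4=42  P5=51  P6=17

P5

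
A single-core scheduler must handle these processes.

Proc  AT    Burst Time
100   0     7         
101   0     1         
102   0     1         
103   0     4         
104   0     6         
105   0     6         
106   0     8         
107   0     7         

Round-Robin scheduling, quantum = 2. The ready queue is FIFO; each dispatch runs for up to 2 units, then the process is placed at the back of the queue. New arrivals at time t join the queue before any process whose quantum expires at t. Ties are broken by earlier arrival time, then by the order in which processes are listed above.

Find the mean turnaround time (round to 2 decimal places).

25.38

Timeline: | 100 0-2 | 101 2-3 | 102 3-4 | 103 4-6 | 104 6-8 | 105 8-10 | 106 10-12 | 107 12-14 | 100 14-16 | 103 16-18 | 104 18-20 | 105 20-22 | 106 22-24 | 107 24-26 | 100 26-28 | 104 28-30 | 105 30-32 | 106 32-34 | 107 34-36 | 100 36-37 | 106 37-39 | 107 39-40 |
Completion: 100=37  101=3  102=4  103=18  104=30  105=32  106=39  107=40
Turnaround (C−A): 100=37  101=3  102=4  103=18  104=30  105=32  106=39  107=40
Turnaround times: 100=37, 101=3, 102=4, 103=18, 104=30, 105=32, 106=39, 107=40
Average turnaround = (37+3+4+18+30+32+39+40) / 8 = 203/8 = 25.38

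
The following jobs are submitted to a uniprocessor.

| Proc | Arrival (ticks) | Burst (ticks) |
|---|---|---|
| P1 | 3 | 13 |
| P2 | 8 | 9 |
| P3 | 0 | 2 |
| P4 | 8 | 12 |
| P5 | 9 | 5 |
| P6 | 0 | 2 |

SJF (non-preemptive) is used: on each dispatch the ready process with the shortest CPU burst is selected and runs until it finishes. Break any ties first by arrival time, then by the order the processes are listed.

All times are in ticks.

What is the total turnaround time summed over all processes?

Gantt: | P3 0-2 | P6 2-4 | P1 4-17 | P5 17-22 | P2 22-31 | P4 31-43 |
Completion: P1=17  P2=31  P3=2  P4=43  P5=22  P6=4
Turnaround (C−A): P1=14  P2=23  P3=2  P4=35  P5=13  P6=4
Turnaround = completion − arrival: P1=14, P2=23, P3=2, P4=35, P5=13, P6=4
Total turnaround = 14 + 23 + 2 + 35 + 13 + 4 = 91

91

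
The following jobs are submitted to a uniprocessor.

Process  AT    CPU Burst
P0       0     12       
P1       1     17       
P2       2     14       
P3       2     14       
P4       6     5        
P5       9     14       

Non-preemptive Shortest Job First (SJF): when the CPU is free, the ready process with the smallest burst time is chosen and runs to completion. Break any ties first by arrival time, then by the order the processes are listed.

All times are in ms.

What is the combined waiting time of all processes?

144

Timeline: | P0 0-12 | P4 12-17 | P2 17-31 | P3 31-45 | P5 45-59 | P1 59-76 |
Completion: P0=12  P1=76  P2=31  P3=45  P4=17  P5=59
Waiting = turnaround − burst: P0=0, P1=58, P2=15, P3=29, P4=6, P5=36
Total waiting = 0 + 58 + 15 + 29 + 6 + 36 = 144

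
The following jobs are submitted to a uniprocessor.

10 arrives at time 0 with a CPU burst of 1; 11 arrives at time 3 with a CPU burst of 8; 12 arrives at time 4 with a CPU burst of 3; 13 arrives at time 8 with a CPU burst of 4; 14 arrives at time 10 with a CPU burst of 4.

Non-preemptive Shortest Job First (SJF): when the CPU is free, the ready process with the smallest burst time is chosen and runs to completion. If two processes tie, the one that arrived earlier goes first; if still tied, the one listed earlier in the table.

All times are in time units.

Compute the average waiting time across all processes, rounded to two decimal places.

4.20

Schedule: | 10 0-1 | idle 1-3 | 11 3-11 | 12 11-14 | 13 14-18 | 14 18-22 |
Completion: 10=1  11=11  12=14  13=18  14=22
Waiting times: 10=0, 11=0, 12=7, 13=6, 14=8
Average waiting = (0+0+7+6+8) / 5 = 21/5 = 4.20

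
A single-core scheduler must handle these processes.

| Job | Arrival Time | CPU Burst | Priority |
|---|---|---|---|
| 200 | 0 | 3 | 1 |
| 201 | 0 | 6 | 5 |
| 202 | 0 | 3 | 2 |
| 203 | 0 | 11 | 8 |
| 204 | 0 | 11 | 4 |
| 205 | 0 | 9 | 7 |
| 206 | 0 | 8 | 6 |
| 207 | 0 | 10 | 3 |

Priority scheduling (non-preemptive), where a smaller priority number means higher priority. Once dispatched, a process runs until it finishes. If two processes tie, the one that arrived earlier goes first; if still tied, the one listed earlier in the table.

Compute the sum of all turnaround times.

237

Timeline: | 200 0-3 | 202 3-6 | 207 6-16 | 204 16-27 | 201 27-33 | 206 33-41 | 205 41-50 | 203 50-61 |
Completion: 200=3  201=33  202=6  203=61  204=27  205=50  206=41  207=16
Turnaround (C−A): 200=3  201=33  202=6  203=61  204=27  205=50  206=41  207=16
Turnaround = completion − arrival: 200=3, 201=33, 202=6, 203=61, 204=27, 205=50, 206=41, 207=16
Total turnaround = 3 + 33 + 6 + 61 + 27 + 50 + 41 + 16 = 237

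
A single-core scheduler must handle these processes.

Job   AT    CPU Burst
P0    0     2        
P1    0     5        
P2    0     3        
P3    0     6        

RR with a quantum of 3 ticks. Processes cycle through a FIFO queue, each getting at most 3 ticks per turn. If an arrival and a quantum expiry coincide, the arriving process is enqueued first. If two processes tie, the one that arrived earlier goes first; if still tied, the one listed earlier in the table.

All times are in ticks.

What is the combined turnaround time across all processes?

39

Schedule: | P0 0-2 | P1 2-5 | P2 5-8 | P3 8-11 | P1 11-13 | P3 13-16 |
Completion: P0=2  P1=13  P2=8  P3=16
Turnaround = completion − arrival: P0=2, P1=13, P2=8, P3=16
Total turnaround = 2 + 13 + 8 + 16 = 39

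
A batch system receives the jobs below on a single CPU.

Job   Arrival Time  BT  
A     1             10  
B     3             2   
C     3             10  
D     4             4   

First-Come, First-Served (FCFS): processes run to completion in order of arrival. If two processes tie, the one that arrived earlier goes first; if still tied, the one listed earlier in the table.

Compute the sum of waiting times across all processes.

37

Timeline: | idle 0-1 | A 1-11 | B 11-13 | C 13-23 | D 23-27 |
Completion: A=11  B=13  C=23  D=27
Waiting = turnaround − burst: A=0, B=8, C=10, D=19
Total waiting = 0 + 8 + 10 + 19 = 37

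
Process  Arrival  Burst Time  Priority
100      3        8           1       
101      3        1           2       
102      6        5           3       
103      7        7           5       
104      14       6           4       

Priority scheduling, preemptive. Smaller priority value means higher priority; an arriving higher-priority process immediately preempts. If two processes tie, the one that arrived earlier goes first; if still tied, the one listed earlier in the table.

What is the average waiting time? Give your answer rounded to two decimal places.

6.60

Gantt: | idle 0-3 | 100 3-11 | 101 11-12 | 102 12-17 | 104 17-23 | 103 23-30 |
Completion: 100=11  101=12  102=17  103=30  104=23
Turnaround (C−A): 100=8  101=9  102=11  103=23  104=9
Waiting times: 100=0, 101=8, 102=6, 103=16, 104=3
Average waiting = (0+8+6+16+3) / 5 = 33/5 = 6.60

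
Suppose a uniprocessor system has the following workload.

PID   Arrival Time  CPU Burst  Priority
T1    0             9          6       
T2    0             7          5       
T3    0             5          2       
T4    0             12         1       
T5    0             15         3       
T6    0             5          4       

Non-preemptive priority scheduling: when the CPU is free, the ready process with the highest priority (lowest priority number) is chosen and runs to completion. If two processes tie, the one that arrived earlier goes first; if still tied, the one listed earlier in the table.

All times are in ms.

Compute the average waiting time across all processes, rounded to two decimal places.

23.67

Schedule: | T4 0-12 | T3 12-17 | T5 17-32 | T6 32-37 | T2 37-44 | T1 44-53 |
Completion: T1=53  T2=44  T3=17  T4=12  T5=32  T6=37
Turnaround (C−A): T1=53  T2=44  T3=17  T4=12  T5=32  T6=37
Waiting times: T1=44, T2=37, T3=12, T4=0, T5=17, T6=32
Average waiting = (44+37+12+0+17+32) / 6 = 142/6 = 23.67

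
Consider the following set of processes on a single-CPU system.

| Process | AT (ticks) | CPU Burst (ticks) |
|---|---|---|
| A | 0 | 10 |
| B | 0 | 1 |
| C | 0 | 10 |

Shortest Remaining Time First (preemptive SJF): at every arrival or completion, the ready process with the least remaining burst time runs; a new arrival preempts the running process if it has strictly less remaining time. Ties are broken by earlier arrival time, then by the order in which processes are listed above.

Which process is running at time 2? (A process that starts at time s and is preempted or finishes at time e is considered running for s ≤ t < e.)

Timeline: | B 0-1 | A 1-11 | C 11-21 |
Completion: A=11  B=1  C=21

A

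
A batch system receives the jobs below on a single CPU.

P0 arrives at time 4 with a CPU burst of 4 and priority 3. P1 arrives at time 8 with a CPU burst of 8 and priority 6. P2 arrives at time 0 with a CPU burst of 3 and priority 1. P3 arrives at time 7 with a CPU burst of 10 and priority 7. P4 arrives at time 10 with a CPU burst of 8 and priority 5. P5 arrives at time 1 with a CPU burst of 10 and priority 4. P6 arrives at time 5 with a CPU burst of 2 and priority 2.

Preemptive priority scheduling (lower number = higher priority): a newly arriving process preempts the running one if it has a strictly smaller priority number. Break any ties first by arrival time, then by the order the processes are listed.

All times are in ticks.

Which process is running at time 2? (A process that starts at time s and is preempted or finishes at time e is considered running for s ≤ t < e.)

P2

Gantt: | P2 0-3 | P5 3-4 | P0 4-5 | P6 5-7 | P0 7-10 | P5 10-19 | P4 19-27 | P1 27-35 | P3 35-45 |
Completion: P0=10  P1=35  P2=3  P3=45  P4=27  P5=19  P6=7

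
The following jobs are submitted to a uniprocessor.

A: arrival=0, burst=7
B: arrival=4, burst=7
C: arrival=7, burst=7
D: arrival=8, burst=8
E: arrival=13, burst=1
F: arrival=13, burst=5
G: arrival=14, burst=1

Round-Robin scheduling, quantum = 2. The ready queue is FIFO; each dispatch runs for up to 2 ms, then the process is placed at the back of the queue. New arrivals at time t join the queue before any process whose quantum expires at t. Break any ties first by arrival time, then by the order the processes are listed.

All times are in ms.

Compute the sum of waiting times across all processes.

92

Gantt: | A 0-4 | B 4-6 | A 6-8 | B 8-10 | C 10-12 | D 12-14 | A 14-15 | B 15-17 | C 17-19 | E 19-20 | F 20-22 | G 22-23 | D 23-25 | B 25-26 | C 26-28 | F 28-30 | D 30-32 | C 32-33 | F 33-34 | D 34-36 |
Completion: A=15  B=26  C=33  D=36  E=20  F=34  G=23
Turnaround (C−A): A=15  B=22  C=26  D=28  E=7  F=21  G=9
Waiting = turnaround − burst: A=8, B=15, C=19, D=20, E=6, F=16, G=8
Total waiting = 8 + 15 + 19 + 20 + 6 + 16 + 8 = 92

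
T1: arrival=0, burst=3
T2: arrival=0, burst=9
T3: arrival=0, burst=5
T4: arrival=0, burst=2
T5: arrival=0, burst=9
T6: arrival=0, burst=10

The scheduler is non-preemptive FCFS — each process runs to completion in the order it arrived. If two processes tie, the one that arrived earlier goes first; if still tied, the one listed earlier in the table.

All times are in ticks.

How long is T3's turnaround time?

17

Timeline: | T1 0-3 | T2 3-12 | T3 12-17 | T4 17-19 | T5 19-28 | T6 28-38 |
Completion: T1=3  T2=12  T3=17  T4=19  T5=28  T6=38
Turnaround (C−A): T1=3  T2=12  T3=17  T4=19  T5=28  T6=38
Turnaround(T3) = completion − arrival = 17 − 0 = 17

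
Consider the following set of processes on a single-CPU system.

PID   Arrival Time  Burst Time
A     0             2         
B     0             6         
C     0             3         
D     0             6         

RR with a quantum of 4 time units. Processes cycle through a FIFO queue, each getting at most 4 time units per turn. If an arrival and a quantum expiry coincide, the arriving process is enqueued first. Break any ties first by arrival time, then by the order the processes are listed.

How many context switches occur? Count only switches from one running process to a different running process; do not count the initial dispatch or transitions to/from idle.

Gantt: | A 0-2 | B 2-6 | C 6-9 | D 9-13 | B 13-15 | D 15-17 |
Completion: A=2  B=15  C=9  D=17

5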